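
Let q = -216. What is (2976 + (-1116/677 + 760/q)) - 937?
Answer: 37176434/18279 ≈ 2033.8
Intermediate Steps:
(2976 + (-1116/677 + 760/q)) - 937 = (2976 + (-1116/677 + 760/(-216))) - 937 = (2976 + (-1116*1/677 + 760*(-1/216))) - 937 = (2976 + (-1116/677 - 95/27)) - 937 = (2976 - 94447/18279) - 937 = 54303857/18279 - 937 = 37176434/18279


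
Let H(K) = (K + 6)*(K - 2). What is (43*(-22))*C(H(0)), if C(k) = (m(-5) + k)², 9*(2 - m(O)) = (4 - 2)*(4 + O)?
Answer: -7325824/81 ≈ -90442.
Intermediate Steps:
m(O) = 10/9 - 2*O/9 (m(O) = 2 - (4 - 2)*(4 + O)/9 = 2 - 2*(4 + O)/9 = 2 - (8 + 2*O)/9 = 2 + (-8/9 - 2*O/9) = 10/9 - 2*O/9)
H(K) = (-2 + K)*(6 + K) (H(K) = (6 + K)*(-2 + K) = (-2 + K)*(6 + K))
C(k) = (20/9 + k)² (C(k) = ((10/9 - 2/9*(-5)) + k)² = ((10/9 + 10/9) + k)² = (20/9 + k)²)
(43*(-22))*C(H(0)) = (43*(-22))*((20 + 9*(-12 + 0² + 4*0))²/81) = -946*(20 + 9*(-12 + 0 + 0))²/81 = -946*(20 + 9*(-12))²/81 = -946*(20 - 108)²/81 = -946*(-88)²/81 = -946*7744/81 = -7325824/81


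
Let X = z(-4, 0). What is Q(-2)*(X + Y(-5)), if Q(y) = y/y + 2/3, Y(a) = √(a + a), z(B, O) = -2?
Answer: -10/3 + 5*I*√10/3 ≈ -3.3333 + 5.2705*I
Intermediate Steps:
X = -2
Y(a) = √2*√a (Y(a) = √(2*a) = √2*√a)
Q(y) = 5/3 (Q(y) = 1 + 2*(⅓) = 1 + ⅔ = 5/3)
Q(-2)*(X + Y(-5)) = 5*(-2 + √2*√(-5))/3 = 5*(-2 + √2*(I*√5))/3 = 5*(-2 + I*√10)/3 = -10/3 + 5*I*√10/3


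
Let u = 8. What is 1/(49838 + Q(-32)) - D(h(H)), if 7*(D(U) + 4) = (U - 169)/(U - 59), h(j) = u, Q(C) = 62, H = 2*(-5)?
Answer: 9031951/2544900 ≈ 3.5490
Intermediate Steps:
H = -10
h(j) = 8
D(U) = -4 + (-169 + U)/(7*(-59 + U)) (D(U) = -4 + ((U - 169)/(U - 59))/7 = -4 + ((-169 + U)/(-59 + U))/7 = -4 + (-169 + U)/(7*(-59 + U)))
1/(49838 + Q(-32)) - D(h(H)) = 1/(49838 + 62) - (1483 - 27*8)/(7*(-59 + 8)) = 1/49900 - (1483 - 216)/(7*(-51)) = 1/49900 - (-1)*1267/(7*51) = 1/49900 - 1*(-181/51) = 1/49900 + 181/51 = 9031951/2544900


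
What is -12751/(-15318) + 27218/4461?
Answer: 157935845/22777866 ≈ 6.9337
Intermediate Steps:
-12751/(-15318) + 27218/4461 = -12751*(-1/15318) + 27218*(1/4461) = 12751/15318 + 27218/4461 = 157935845/22777866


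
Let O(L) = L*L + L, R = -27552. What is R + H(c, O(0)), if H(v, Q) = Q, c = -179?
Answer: -27552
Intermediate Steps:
O(L) = L + L**2 (O(L) = L**2 + L = L + L**2)
R + H(c, O(0)) = -27552 + 0*(1 + 0) = -27552 + 0*1 = -27552 + 0 = -27552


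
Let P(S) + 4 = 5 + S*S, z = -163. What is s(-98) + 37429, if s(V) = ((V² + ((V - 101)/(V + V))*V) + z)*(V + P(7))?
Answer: -410963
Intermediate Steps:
P(S) = 1 + S² (P(S) = -4 + (5 + S*S) = -4 + (5 + S²) = 1 + S²)
s(V) = (50 + V)*(-427/2 + V² + V/2) (s(V) = ((V² + ((V - 101)/(V + V))*V) - 163)*(V + (1 + 7²)) = ((V² + ((-101 + V)/((2*V)))*V) - 163)*(V + (1 + 49)) = ((V² + ((-101 + V)*(1/(2*V)))*V) - 163)*(V + 50) = ((V² + ((-101 + V)/(2*V))*V) - 163)*(50 + V) = ((V² + (-101/2 + V/2)) - 163)*(50 + V) = ((-101/2 + V² + V/2) - 163)*(50 + V) = (-427/2 + V² + V/2)*(50 + V) = (50 + V)*(-427/2 + V² + V/2))
s(-98) + 37429 = (-10675 + (-98)³ - 377/2*(-98) + (101/2)*(-98)²) + 37429 = (-10675 - 941192 + 18473 + (101/2)*9604) + 37429 = (-10675 - 941192 + 18473 + 485002) + 37429 = -448392 + 37429 = -410963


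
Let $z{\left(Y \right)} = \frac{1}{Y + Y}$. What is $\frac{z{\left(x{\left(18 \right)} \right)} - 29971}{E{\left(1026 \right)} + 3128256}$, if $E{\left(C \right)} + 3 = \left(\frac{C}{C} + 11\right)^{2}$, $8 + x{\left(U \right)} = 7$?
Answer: $- \frac{19981}{2085598} \approx -0.0095805$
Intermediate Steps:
$x{\left(U \right)} = -1$ ($x{\left(U \right)} = -8 + 7 = -1$)
$z{\left(Y \right)} = \frac{1}{2 Y}$
$E{\left(C \right)} = 141$ ($E{\left(C \right)} = -3 + \left(\frac{C}{C} + 11\right)^{2} = -3 + \left(1 + 11\right)^{2} = -3 + 12^{2} = -3 + 144 = 141$)
$\frac{z{\left(x{\left(18 \right)} \right)} - 29971}{E{\left(1026 \right)} + 3128256} = \frac{\frac{1}{2 \left(-1\right)} - 29971}{141 + 3128256} = \frac{\frac{1}{2} \left(-1\right) - 29971}{3128397} = \left(- \frac{1}{2} - 29971\right) \frac{1}{3128397} = \left(- \frac{59943}{2}\right) \frac{1}{3128397} = - \frac{19981}{2085598}$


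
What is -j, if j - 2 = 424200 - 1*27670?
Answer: -396532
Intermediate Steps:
j = 396532 (j = 2 + (424200 - 1*27670) = 2 + (424200 - 27670) = 2 + 396530 = 396532)
-j = -1*396532 = -396532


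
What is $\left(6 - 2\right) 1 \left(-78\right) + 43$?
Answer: $-269$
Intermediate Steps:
$\left(6 - 2\right) 1 \left(-78\right) + 43 = 4 \cdot 1 \left(-78\right) + 43 = 4 \left(-78\right) + 43 = -312 + 43 = -269$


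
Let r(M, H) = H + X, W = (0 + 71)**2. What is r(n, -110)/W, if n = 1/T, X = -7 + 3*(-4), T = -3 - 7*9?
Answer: -129/5041 ≈ -0.025590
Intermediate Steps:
W = 5041 (W = 71**2 = 5041)
T = -66 (T = -3 - 63 = -66)
X = -19 (X = -7 - 12 = -19)
n = -1/66 (n = 1/(-66) = -1/66 ≈ -0.015152)
r(M, H) = -19 + H (r(M, H) = H - 19 = -19 + H)
r(n, -110)/W = (-19 - 110)/5041 = -129*1/5041 = -129/5041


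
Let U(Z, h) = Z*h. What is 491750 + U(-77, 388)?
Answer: 461874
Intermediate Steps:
491750 + U(-77, 388) = 491750 - 77*388 = 491750 - 29876 = 461874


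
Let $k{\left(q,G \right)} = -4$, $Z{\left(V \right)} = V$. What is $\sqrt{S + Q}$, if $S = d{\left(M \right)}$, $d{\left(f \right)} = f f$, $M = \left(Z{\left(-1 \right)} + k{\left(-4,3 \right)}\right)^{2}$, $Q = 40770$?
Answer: $\sqrt{41395} \approx 203.46$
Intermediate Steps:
$M = 25$ ($M = \left(-1 - 4\right)^{2} = \left(-5\right)^{2} = 25$)
$d{\left(f \right)} = f^{2}$
$S = 625$ ($S = 25^{2} = 625$)
$\sqrt{S + Q} = \sqrt{625 + 40770} = \sqrt{41395}$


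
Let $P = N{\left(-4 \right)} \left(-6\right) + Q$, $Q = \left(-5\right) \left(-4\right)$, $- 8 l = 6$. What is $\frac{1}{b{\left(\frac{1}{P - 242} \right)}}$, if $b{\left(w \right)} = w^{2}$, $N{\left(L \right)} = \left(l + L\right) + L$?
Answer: $\frac{114921}{4} \approx 28730.0$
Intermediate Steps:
$l = - \frac{3}{4}$ ($l = \left(- \frac{1}{8}\right) 6 = - \frac{3}{4} \approx -0.75$)
$Q = 20$
$N{\left(L \right)} = - \frac{3}{4} + 2 L$ ($N{\left(L \right)} = \left(- \frac{3}{4} + L\right) + L = - \frac{3}{4} + 2 L$)
$P = \frac{145}{2}$ ($P = \left(- \frac{3}{4} + 2 \left(-4\right)\right) \left(-6\right) + 20 = \left(- \frac{3}{4} - 8\right) \left(-6\right) + 20 = \left(- \frac{35}{4}\right) \left(-6\right) + 20 = \frac{105}{2} + 20 = \frac{145}{2} \approx 72.5$)
$\frac{1}{b{\left(\frac{1}{P - 242} \right)}} = \frac{1}{\left(\frac{1}{\frac{145}{2} - 242}\right)^{2}} = \frac{1}{\left(\frac{1}{- \frac{339}{2}}\right)^{2}} = \frac{1}{\left(- \frac{2}{339}\right)^{2}} = \frac{1}{\frac{4}{114921}} = \frac{114921}{4}$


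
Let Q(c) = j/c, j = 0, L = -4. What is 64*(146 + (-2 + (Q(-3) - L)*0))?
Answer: 9216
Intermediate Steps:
Q(c) = 0 (Q(c) = 0/c = 0)
64*(146 + (-2 + (Q(-3) - L)*0)) = 64*(146 + (-2 + (0 - (-4))*0)) = 64*(146 + (-2 + (0 - 1*(-4))*0)) = 64*(146 + (-2 + (0 + 4)*0)) = 64*(146 + (-2 + 4*0)) = 64*(146 + (-2 + 0)) = 64*(146 - 2) = 64*144 = 9216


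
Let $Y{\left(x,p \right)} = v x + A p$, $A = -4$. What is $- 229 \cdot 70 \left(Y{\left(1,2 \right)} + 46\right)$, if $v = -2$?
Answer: $-577080$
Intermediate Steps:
$Y{\left(x,p \right)} = - 4 p - 2 x$ ($Y{\left(x,p \right)} = - 2 x - 4 p = - 4 p - 2 x$)
$- 229 \cdot 70 \left(Y{\left(1,2 \right)} + 46\right) = - 229 \cdot 70 \left(\left(\left(-4\right) 2 - 2\right) + 46\right) = - 229 \cdot 70 \left(\left(-8 - 2\right) + 46\right) = - 229 \cdot 70 \left(-10 + 46\right) = - 229 \cdot 70 \cdot 36 = \left(-229\right) 2520 = -577080$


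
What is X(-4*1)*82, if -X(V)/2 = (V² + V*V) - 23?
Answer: -1476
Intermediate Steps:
X(V) = 46 - 4*V² (X(V) = -2*((V² + V*V) - 23) = -2*((V² + V²) - 23) = -2*(2*V² - 23) = -2*(-23 + 2*V²) = 46 - 4*V²)
X(-4*1)*82 = (46 - 4*(-4*1)²)*82 = (46 - 4*(-4)²)*82 = (46 - 4*16)*82 = (46 - 64)*82 = -18*82 = -1476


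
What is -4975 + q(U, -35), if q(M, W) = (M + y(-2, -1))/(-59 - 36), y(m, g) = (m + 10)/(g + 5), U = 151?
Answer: -472778/95 ≈ -4976.6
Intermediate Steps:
y(m, g) = (10 + m)/(5 + g)
q(M, W) = -2/95 - M/95 (q(M, W) = (M + (10 - 2)/(5 - 1))/(-59 - 36) = (M + 8/4)/(-95) = (M + (¼)*8)*(-1/95) = (M + 2)*(-1/95) = (2 + M)*(-1/95) = -2/95 - M/95)
-4975 + q(U, -35) = -4975 + (-2/95 - 1/95*151) = -4975 + (-2/95 - 151/95) = -4975 - 153/95 = -472778/95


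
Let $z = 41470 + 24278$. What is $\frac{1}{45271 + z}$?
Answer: $\frac{1}{111019} \approx 9.0075 \cdot 10^{-6}$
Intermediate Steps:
$z = 65748$
$\frac{1}{45271 + z} = \frac{1}{45271 + 65748} = \frac{1}{111019}$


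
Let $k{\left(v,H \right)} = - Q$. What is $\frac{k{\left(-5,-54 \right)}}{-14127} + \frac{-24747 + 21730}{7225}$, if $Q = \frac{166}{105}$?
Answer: $- \frac{52635557}{126083475} \approx -0.41747$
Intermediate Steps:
$Q = \frac{166}{105}$ ($Q = 166 \cdot \frac{1}{105} = \frac{166}{105} \approx 1.581$)
$k{\left(v,H \right)} = - \frac{166}{105}$ ($k{\left(v,H \right)} = \left(-1\right) \frac{166}{105} = - \frac{166}{105}$)
$\frac{k{\left(-5,-54 \right)}}{-14127} + \frac{-24747 + 21730}{7225} = - \frac{166}{105 \left(-14127\right)} + \frac{-24747 + 21730}{7225} = \left(- \frac{166}{105}\right) \left(- \frac{1}{14127}\right) - \frac{3017}{7225} = \frac{166}{1483335} - \frac{3017}{7225} = - \frac{52635557}{126083475}$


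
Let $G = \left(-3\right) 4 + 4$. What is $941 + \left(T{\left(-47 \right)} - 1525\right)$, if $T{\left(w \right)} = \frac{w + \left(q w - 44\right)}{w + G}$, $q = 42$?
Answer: $- \frac{6011}{11} \approx -546.45$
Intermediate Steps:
$G = -8$ ($G = -12 + 4 = -8$)
$T{\left(w \right)} = \frac{-44 + 43 w}{-8 + w}$ ($T{\left(w \right)} = \frac{w + \left(42 w - 44\right)}{w - 8} = \frac{w + \left(-44 + 42 w\right)}{-8 + w} = \frac{-44 + 43 w}{-8 + w}$)
$941 + \left(T{\left(-47 \right)} - 1525\right) = 941 - \left(1525 - \frac{-44 + 43 \left(-47\right)}{-8 - 47}\right) = 941 - \left(1525 - \frac{-44 - 2021}{-55}\right) = 941 - \frac{16362}{11} = - \frac{6011}{11}$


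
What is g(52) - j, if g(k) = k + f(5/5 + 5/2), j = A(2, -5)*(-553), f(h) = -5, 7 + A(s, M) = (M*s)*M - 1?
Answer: 23273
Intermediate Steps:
A(s, M) = -8 + s*M² (A(s, M) = -7 + ((M*s)*M - 1) = -7 + (s*M² - 1) = -7 + (-1 + s*M²) = -8 + s*M²)
j = -23226 (j = (-8 + 2*(-5)²)*(-553) = (-8 + 2*25)*(-553) = (-8 + 50)*(-553) = 42*(-553) = -23226)
g(k) = -5 + k (g(k) = k - 5 = -5 + k)
g(52) - j = (-5 + 52) - 1*(-23226) = 47 + 23226 = 23273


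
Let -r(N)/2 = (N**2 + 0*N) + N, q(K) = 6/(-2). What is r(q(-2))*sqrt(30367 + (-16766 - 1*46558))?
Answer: -12*I*sqrt(32957) ≈ -2178.5*I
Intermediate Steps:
q(K) = -3 (q(K) = 6*(-1/2) = -3)
r(N) = -2*N - 2*N**2 (r(N) = -2*((N**2 + 0*N) + N) = -2*((N**2 + 0) + N) = -2*(N**2 + N) = -2*(N + N**2) = -2*N - 2*N**2)
r(q(-2))*sqrt(30367 + (-16766 - 1*46558)) = (-2*(-3)*(1 - 3))*sqrt(30367 + (-16766 - 1*46558)) = (-2*(-3)*(-2))*sqrt(30367 + (-16766 - 46558)) = -12*sqrt(30367 - 63324) = -12*I*sqrt(32957)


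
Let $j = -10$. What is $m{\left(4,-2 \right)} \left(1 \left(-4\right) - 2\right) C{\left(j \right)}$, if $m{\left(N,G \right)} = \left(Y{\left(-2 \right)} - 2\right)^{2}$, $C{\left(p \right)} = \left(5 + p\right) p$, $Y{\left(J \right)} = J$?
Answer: $-4800$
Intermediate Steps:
$C{\left(p \right)} = p \left(5 + p\right)$
$m{\left(N,G \right)} = 16$ ($m{\left(N,G \right)} = \left(-2 - 2\right)^{2} = \left(-4\right)^{2} = 16$)
$m{\left(4,-2 \right)} \left(1 \left(-4\right) - 2\right) C{\left(j \right)} = 16 \left(1 \left(-4\right) - 2\right) \left(- 10 \left(5 - 10\right)\right) = 16 \left(-4 - 2\right) \left(\left(-10\right) \left(-5\right)\right) = 16 \left(-6\right) 50 = \left(-96\right) 50 = -4800$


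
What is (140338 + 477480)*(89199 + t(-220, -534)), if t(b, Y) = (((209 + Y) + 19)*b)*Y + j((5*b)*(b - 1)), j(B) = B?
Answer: -22004564840258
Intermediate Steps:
t(b, Y) = 5*b*(-1 + b) + Y*b*(228 + Y) (t(b, Y) = (((209 + Y) + 19)*b)*Y + (5*b)*(b - 1) = ((228 + Y)*b)*Y + (5*b)*(-1 + b) = (b*(228 + Y))*Y + 5*b*(-1 + b) = Y*b*(228 + Y) + 5*b*(-1 + b) = 5*b*(-1 + b) + Y*b*(228 + Y))
(140338 + 477480)*(89199 + t(-220, -534)) = (140338 + 477480)*(89199 - 220*(-5 + (-534)**2 + 5*(-220) + 228*(-534))) = 617818*(89199 - 220*(-5 + 285156 - 1100 - 121752)) = 617818*(89199 - 220*162299) = 617818*(89199 - 35705780) = 617818*(-35616581) = -22004564840258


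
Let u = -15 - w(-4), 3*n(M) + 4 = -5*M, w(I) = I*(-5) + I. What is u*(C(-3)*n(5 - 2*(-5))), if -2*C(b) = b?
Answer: 2449/2 ≈ 1224.5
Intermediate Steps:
C(b) = -b/2
w(I) = -4*I (w(I) = -5*I + I = -4*I)
n(M) = -4/3 - 5*M/3 (n(M) = -4/3 + (-5*M)/3 = -4/3 - 5*M/3)
u = -31 (u = -15 - (-4)*(-4) = -15 - 1*16 = -15 - 16 = -31)
u*(C(-3)*n(5 - 2*(-5))) = -31*(-1/2*(-3))*(-4/3 - 5*(5 - 2*(-5))/3) = -93*(-4/3 - 5*(5 + 10)/3)/2 = -93*(-4/3 - 5/3*15)/2 = -93*(-4/3 - 25)/2 = -93*(-79)/(2*3) = -31*(-79/2) = 2449/2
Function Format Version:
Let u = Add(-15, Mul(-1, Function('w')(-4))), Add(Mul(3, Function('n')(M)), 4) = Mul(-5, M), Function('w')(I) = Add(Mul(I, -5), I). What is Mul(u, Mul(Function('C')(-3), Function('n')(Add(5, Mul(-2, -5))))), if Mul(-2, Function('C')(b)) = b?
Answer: Rational(2449, 2) ≈ 1224.5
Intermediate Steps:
Function('C')(b) = Mul(Rational(-1, 2), b)
Function('w')(I) = Mul(-4, I) (Function('w')(I) = Add(Mul(-5, I), I) = Mul(-4, I))
Function('n')(M) = Add(Rational(-4, 3), Mul(Rational(-5, 3), M)) (Function('n')(M) = Add(Rational(-4, 3), Mul(Rational(1, 3), Mul(-5, M))) = Add(Rational(-4, 3), Mul(Rational(-5, 3), M)))
u = -31 (u = Add(-15, Mul(-1, Mul(-4, -4))) = Add(-15, Mul(-1, 16)) = Add(-15, -16) = -31)
Mul(u, Mul(Function('C')(-3), Function('n')(Add(5, Mul(-2, -5))))) = Mul(-31, Mul(Mul(Rational(-1, 2), -3), Add(Rational(-4, 3), Mul(Rational(-5, 3), Add(5, Mul(-2, -5)))))) = Mul(-31, Mul(Rational(3, 2), Add(Rational(-4, 3), Mul(Rational(-5, 3), Add(5, 10))))) = Mul(-31, Mul(Rational(3, 2), Add(Rational(-4, 3), Mul(Rational(-5, 3), 15)))) = Mul(-31, Mul(Rational(3, 2), Add(Rational(-4, 3), -25))) = Mul(-31, Mul(Rational(3, 2), Rational(-79, 3))) = Mul(-31, Rational(-79, 2)) = Rational(2449, 2)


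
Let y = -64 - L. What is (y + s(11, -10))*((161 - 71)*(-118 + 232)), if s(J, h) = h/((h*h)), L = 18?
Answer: -842346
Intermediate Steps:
s(J, h) = 1/h (s(J, h) = h/(h**2) = h/h**2 = 1/h)
y = -82 (y = -64 - 1*18 = -64 - 18 = -82)
(y + s(11, -10))*((161 - 71)*(-118 + 232)) = (-82 + 1/(-10))*((161 - 71)*(-118 + 232)) = (-82 - 1/10)*(90*114) = -821/10*10260 = -842346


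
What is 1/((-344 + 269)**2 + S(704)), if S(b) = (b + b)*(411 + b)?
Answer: 1/1575545 ≈ 6.3470e-7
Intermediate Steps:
S(b) = 2*b*(411 + b) (S(b) = (2*b)*(411 + b) = 2*b*(411 + b))
1/((-344 + 269)**2 + S(704)) = 1/((-344 + 269)**2 + 2*704*(411 + 704)) = 1/((-75)**2 + 2*704*1115) = 1/(5625 + 1569920) = 1/1575545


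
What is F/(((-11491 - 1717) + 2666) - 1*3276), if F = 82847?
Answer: -82847/13818 ≈ -5.9956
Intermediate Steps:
F/(((-11491 - 1717) + 2666) - 1*3276) = 82847/(((-11491 - 1717) + 2666) - 1*3276) = 82847/((-13208 + 2666) - 3276) = 82847/(-10542 - 3276) = 82847/(-13818) = 82847*(-1/13818) = -82847/13818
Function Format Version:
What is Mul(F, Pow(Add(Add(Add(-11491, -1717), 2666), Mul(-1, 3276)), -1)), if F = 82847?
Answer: Rational(-82847, 13818) ≈ -5.9956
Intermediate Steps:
Mul(F, Pow(Add(Add(Add(-11491, -1717), 2666), Mul(-1, 3276)), -1)) = Mul(82847, Pow(Add(Add(Add(-11491, -1717), 2666), Mul(-1, 3276)), -1)) = Mul(82847, Pow(Add(Add(-13208, 2666), -3276), -1)) = Mul(82847, Pow(Add(-10542, -3276), -1)) = Mul(82847, Pow(-13818, -1)) = Mul(82847, Rational(-1, 13818)) = Rational(-82847, 13818)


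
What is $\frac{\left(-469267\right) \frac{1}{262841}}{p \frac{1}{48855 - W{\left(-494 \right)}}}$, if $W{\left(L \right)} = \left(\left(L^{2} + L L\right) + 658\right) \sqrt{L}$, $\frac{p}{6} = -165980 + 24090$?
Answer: $\frac{1528402619}{14917803796} - \frac{7644828697 i \sqrt{494}}{7458901898} \approx 0.10245 - 22.78 i$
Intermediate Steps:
$p = -851340$ ($p = 6 \left(-165980 + 24090\right) = 6 \left(-141890\right) = -851340$)
$W{\left(L \right)} = \sqrt{L} \left(658 + 2 L^{2}\right)$ ($W{\left(L \right)} = \left(\left(L^{2} + L^{2}\right) + 658\right) \sqrt{L} = \left(2 L^{2} + 658\right) \sqrt{L} = \left(658 + 2 L^{2}\right) \sqrt{L} = \sqrt{L} \left(658 + 2 L^{2}\right)$)
$\frac{\left(-469267\right) \frac{1}{262841}}{p \frac{1}{48855 - W{\left(-494 \right)}}} = \frac{\left(-469267\right) \frac{1}{262841}}{\left(-851340\right) \frac{1}{48855 - 2 \sqrt{-494} \left(329 + \left(-494\right)^{2}\right)}} = \frac{\left(-469267\right) \frac{1}{262841}}{\left(-851340\right) \frac{1}{48855 - 2 i \sqrt{494} \left(329 + 244036\right)}} = - \frac{469267}{262841 \left(- \frac{851340}{48855 - 2 i \sqrt{494} \cdot 244365}\right)} = - \frac{469267}{262841 \left(- \frac{851340}{48855 - 488730 i \sqrt{494}}\right)} = - \frac{469267 \left(- \frac{3257}{56756} + \frac{16291 i \sqrt{494}}{28378}\right)}{262841} = \frac{1528402619}{14917803796} - \frac{7644828697 i \sqrt{494}}{7458901898}$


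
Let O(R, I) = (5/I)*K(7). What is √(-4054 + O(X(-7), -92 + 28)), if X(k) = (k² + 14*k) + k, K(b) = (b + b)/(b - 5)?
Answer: I*√259491/8 ≈ 63.675*I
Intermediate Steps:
K(b) = 2*b/(-5 + b) (K(b) = (2*b)/(-5 + b) = 2*b/(-5 + b))
X(k) = k² + 15*k
O(R, I) = 35/I (O(R, I) = (5/I)*(2*7/(-5 + 7)) = (5/I)*(2*7/2) = (5/I)*(2*7*(½)) = (5/I)*7 = 35/I)
√(-4054 + O(X(-7), -92 + 28)) = √(-4054 + 35/(-92 + 28)) = √(-4054 + 35/(-64)) = √(-4054 + 35*(-1/64)) = √(-4054 - 35/64) = √(-259491/64) = I*√259491/8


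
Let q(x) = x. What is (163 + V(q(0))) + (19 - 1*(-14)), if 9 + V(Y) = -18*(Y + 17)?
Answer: -119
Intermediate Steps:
V(Y) = -315 - 18*Y (V(Y) = -9 - 18*(Y + 17) = -9 - 18*(17 + Y) = -9 + (-306 - 18*Y) = -315 - 18*Y)
(163 + V(q(0))) + (19 - 1*(-14)) = (163 + (-315 - 18*0)) + (19 - 1*(-14)) = (163 + (-315 + 0)) + (19 + 14) = (163 - 315) + 33 = -152 + 33 = -119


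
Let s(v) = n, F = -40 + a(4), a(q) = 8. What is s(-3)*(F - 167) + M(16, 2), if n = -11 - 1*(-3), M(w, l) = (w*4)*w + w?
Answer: 2632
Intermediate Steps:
F = -32 (F = -40 + 8 = -32)
M(w, l) = w + 4*w**2 (M(w, l) = (4*w)*w + w = 4*w**2 + w = w + 4*w**2)
n = -8 (n = -11 + 3 = -8)
s(v) = -8
s(-3)*(F - 167) + M(16, 2) = -8*(-32 - 167) + 16*(1 + 4*16) = -8*(-199) + 16*(1 + 64) = 1592 + 16*65 = 1592 + 1040 = 2632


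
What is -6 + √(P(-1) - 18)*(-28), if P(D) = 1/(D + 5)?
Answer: -6 - 14*I*√71 ≈ -6.0 - 117.97*I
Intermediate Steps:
P(D) = 1/(5 + D)
-6 + √(P(-1) - 18)*(-28) = -6 + √(1/(5 - 1) - 18)*(-28) = -6 + √(1/4 - 18)*(-28) = -6 + √(¼ - 18)*(-28) = -6 + √(-71/4)*(-28) = -6 + (I*√71/2)*(-28) = -6 - 14*I*√71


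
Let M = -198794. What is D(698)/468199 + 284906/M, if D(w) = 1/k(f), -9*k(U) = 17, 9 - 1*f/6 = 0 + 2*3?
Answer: -1133838881072/791138792051 ≈ -1.4332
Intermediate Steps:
f = 18 (f = 54 - 6*(0 + 2*3) = 54 - 6*(0 + 6) = 54 - 6*6 = 54 - 36 = 18)
k(U) = -17/9 (k(U) = -1/9*17 = -17/9)
D(w) = -9/17 (D(w) = 1/(-17/9) = -9/17)
D(698)/468199 + 284906/M = -9/17/468199 + 284906/(-198794) = -9/17*1/468199 + 284906*(-1/198794) = -9/7959383 - 142453/99397 = -1133838881072/791138792051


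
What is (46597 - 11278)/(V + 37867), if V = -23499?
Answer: 35319/14368 ≈ 2.4582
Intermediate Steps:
(46597 - 11278)/(V + 37867) = (46597 - 11278)/(-23499 + 37867) = 35319/14368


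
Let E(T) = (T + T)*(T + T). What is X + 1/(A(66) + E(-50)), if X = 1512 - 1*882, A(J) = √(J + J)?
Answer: 15749981710/24999967 - √33/49999934 ≈ 630.00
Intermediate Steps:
E(T) = 4*T² (E(T) = (2*T)*(2*T) = 4*T²)
A(J) = √2*√J (A(J) = √(2*J) = √2*√J)
X = 630 (X = 1512 - 882 = 630)
X + 1/(A(66) + E(-50)) = 630 + 1/(√2*√66 + 4*(-50)²) = 630 + 1/(2*√33 + 4*2500) = 630 + 1/(2*√33 + 10000) = 630 + 1/(10000 + 2*√33)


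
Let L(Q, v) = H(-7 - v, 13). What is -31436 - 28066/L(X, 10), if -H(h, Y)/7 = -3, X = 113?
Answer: -688222/21 ≈ -32773.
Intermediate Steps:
H(h, Y) = 21 (H(h, Y) = -7*(-3) = 21)
L(Q, v) = 21
-31436 - 28066/L(X, 10) = -31436 - 28066/21 = -688222/21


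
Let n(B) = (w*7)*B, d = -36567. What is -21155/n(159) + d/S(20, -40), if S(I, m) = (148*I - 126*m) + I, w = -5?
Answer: -6766451/8926260 ≈ -0.75804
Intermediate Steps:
S(I, m) = -126*m + 149*I (S(I, m) = (-126*m + 148*I) + I = -126*m + 149*I)
n(B) = -35*B (n(B) = (-5*7)*B = -35*B)
-21155/n(159) + d/S(20, -40) = -21155/((-35*159)) - 36567/(-126*(-40) + 149*20) = -21155/(-5565) - 36567/(5040 + 2980) = -21155*(-1/5565) - 36567/8020 = 4231/1113 - 36567*1/8020 = 4231/1113 - 36567/8020 = -6766451/8926260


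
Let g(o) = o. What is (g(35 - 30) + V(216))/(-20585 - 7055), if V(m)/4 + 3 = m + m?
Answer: -1721/27640 ≈ -0.062265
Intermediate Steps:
V(m) = -12 + 8*m (V(m) = -12 + 4*(m + m) = -12 + 4*(2*m) = -12 + 8*m)
(g(35 - 30) + V(216))/(-20585 - 7055) = ((35 - 30) + (-12 + 8*216))/(-20585 - 7055) = (5 + (-12 + 1728))/(-27640) = (5 + 1716)*(-1/27640) = 1721*(-1/27640) = -1721/27640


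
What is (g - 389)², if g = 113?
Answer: 76176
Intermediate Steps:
(g - 389)² = (113 - 389)² = (-276)² = 76176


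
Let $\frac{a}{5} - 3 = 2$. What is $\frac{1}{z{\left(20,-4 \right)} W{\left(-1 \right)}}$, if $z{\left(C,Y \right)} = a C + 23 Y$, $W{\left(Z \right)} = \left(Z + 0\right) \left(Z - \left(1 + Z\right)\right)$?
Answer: $\frac{1}{408} \approx 0.002451$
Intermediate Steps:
$a = 25$ ($a = 15 + 5 \cdot 2 = 15 + 10 = 25$)
$W{\left(Z \right)} = - Z$ ($W{\left(Z \right)} = Z \left(-1\right) = - Z$)
$z{\left(C,Y \right)} = 23 Y + 25 C$ ($z{\left(C,Y \right)} = 25 C + 23 Y = 23 Y + 25 C$)
$\frac{1}{z{\left(20,-4 \right)} W{\left(-1 \right)}} = \frac{1}{\left(23 \left(-4\right) + 25 \cdot 20\right) \left(\left(-1\right) \left(-1\right)\right)} = \frac{1}{\left(-92 + 500\right) 1} = \frac{1}{408 \cdot 1} = \frac{1}{408}$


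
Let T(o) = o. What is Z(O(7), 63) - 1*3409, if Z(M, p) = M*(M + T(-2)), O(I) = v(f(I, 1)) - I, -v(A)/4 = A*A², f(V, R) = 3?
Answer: 10046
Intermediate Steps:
v(A) = -4*A³ (v(A) = -4*A*A² = -4*A³)
O(I) = -108 - I (O(I) = -4*3³ - I = -4*27 - I = -108 - I)
Z(M, p) = M*(-2 + M) (Z(M, p) = M*(M - 2) = M*(-2 + M))
Z(O(7), 63) - 1*3409 = (-108 - 1*7)*(-2 + (-108 - 1*7)) - 1*3409 = (-108 - 7)*(-2 + (-108 - 7)) - 3409 = -115*(-2 - 115) - 3409 = -115*(-117) - 3409 = 13455 - 3409 = 10046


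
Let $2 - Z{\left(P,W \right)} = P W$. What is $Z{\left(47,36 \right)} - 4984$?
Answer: $-6674$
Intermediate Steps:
$Z{\left(P,W \right)} = 2 - P W$
$Z{\left(47,36 \right)} - 4984 = \left(2 - 47 \cdot 36\right) - 4984 = \left(2 - 1692\right) - 4984 = -1690 - 4984 = -6674$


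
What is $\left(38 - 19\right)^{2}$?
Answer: $361$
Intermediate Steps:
$\left(38 - 19\right)^{2} = 19^{2} = 361$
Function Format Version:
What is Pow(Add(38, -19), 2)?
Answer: 361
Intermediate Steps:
Pow(Add(38, -19), 2) = Pow(19, 2) = 361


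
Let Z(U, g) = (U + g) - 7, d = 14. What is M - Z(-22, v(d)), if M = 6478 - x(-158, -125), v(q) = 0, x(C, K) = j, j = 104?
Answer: 6403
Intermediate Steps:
x(C, K) = 104
M = 6374 (M = 6478 - 1*104 = 6478 - 104 = 6374)
Z(U, g) = -7 + U + g
M - Z(-22, v(d)) = 6374 - (-7 - 22 + 0) = 6374 - 1*(-29) = 6374 + 29 = 6403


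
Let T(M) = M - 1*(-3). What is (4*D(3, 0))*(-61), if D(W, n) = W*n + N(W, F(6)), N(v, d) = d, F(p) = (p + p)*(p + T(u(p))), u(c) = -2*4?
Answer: -2928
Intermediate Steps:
u(c) = -8
T(M) = 3 + M (T(M) = M + 3 = 3 + M)
F(p) = 2*p*(-5 + p) (F(p) = (p + p)*(p + (3 - 8)) = (2*p)*(p - 5) = (2*p)*(-5 + p) = 2*p*(-5 + p))
D(W, n) = 12 + W*n (D(W, n) = W*n + 2*6*(-5 + 6) = W*n + 2*6*1 = W*n + 12 = 12 + W*n)
(4*D(3, 0))*(-61) = (4*(12 + 3*0))*(-61) = (4*(12 + 0))*(-61) = (4*12)*(-61) = 48*(-61) = -2928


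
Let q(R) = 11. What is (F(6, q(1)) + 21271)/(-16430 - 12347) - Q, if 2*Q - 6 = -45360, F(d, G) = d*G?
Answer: 652554692/28777 ≈ 22676.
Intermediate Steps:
F(d, G) = G*d
Q = -22677 (Q = 3 + (1/2)*(-45360) = 3 - 22680 = -22677)
(F(6, q(1)) + 21271)/(-16430 - 12347) - Q = (11*6 + 21271)/(-16430 - 12347) - 1*(-22677) = (66 + 21271)/(-28777) + 22677 = 21337*(-1/28777) + 22677 = -21337/28777 + 22677 = 652554692/28777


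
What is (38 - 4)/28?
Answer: 17/14 ≈ 1.2143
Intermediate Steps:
(38 - 4)/28 = (1/28)*34 = 17/14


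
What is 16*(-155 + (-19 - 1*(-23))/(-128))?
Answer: -4961/2 ≈ -2480.5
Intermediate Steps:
16*(-155 + (-19 - 1*(-23))/(-128)) = 16*(-155 + (-19 + 23)*(-1/128)) = 16*(-155 + 4*(-1/128)) = 16*(-155 - 1/32) = 16*(-4961/32) = -4961/2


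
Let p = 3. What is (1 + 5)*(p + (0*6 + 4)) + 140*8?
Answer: 1162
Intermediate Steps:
(1 + 5)*(p + (0*6 + 4)) + 140*8 = (1 + 5)*(3 + (0*6 + 4)) + 140*8 = 6*(3 + (0 + 4)) + 1120 = 6*(3 + 4) + 1120 = 6*7 + 1120 = 42 + 1120 = 1162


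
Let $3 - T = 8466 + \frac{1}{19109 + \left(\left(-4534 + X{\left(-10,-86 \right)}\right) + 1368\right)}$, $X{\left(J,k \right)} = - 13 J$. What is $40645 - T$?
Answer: $\frac{789312885}{16073} \approx 49108.0$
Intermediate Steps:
$T = - \frac{136025800}{16073}$ ($T = 3 - \left(8466 + \frac{1}{19109 + \left(\left(-4534 - -130\right) + 1368\right)}\right) = 3 - \left(8466 + \frac{1}{19109 + \left(\left(-4534 + 130\right) + 1368\right)}\right) = 3 - \left(8466 + \frac{1}{19109 + \left(-4404 + 1368\right)}\right) = 3 - \left(8466 + \frac{1}{19109 - 3036}\right) = 3 - \left(8466 + \frac{1}{16073}\right) = 3 - \frac{136074019}{16073} = - \frac{136025800}{16073} \approx -8463.0$)
$40645 - T = 40645 - - \frac{136025800}{16073} = 40645 + \frac{136025800}{16073} = \frac{789312885}{16073}$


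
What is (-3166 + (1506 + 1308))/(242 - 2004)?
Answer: 176/881 ≈ 0.19977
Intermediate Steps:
(-3166 + (1506 + 1308))/(242 - 2004) = (-3166 + 2814)/(-1762) = -352*(-1/1762) = 176/881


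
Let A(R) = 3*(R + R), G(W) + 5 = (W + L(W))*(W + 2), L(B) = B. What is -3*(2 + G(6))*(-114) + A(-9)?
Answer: 31752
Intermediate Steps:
G(W) = -5 + 2*W*(2 + W) (G(W) = -5 + (W + W)*(W + 2) = -5 + (2*W)*(2 + W) = -5 + 2*W*(2 + W))
A(R) = 6*R (A(R) = 3*(2*R) = 6*R)
-3*(2 + G(6))*(-114) + A(-9) = -3*(2 + (-5 + 2*6**2 + 4*6))*(-114) + 6*(-9) = -3*(2 + (-5 + 2*36 + 24))*(-114) - 54 = -3*(2 + (-5 + 72 + 24))*(-114) - 54 = -3*(2 + 91)*(-114) - 54 = -3*93*(-114) - 54 = -279*(-114) - 54 = 31806 - 54 = 31752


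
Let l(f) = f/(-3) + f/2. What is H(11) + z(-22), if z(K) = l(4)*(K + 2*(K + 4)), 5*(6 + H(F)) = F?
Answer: -637/15 ≈ -42.467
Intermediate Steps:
H(F) = -6 + F/5
l(f) = f/6 (l(f) = f*(-1/3) + f*(1/2) = -f/3 + f/2 = f/6)
z(K) = 16/3 + 2*K (z(K) = ((1/6)*4)*(K + 2*(K + 4)) = 2*(K + 2*(4 + K))/3 = 2*(K + (8 + 2*K))/3 = 2*(8 + 3*K)/3 = 16/3 + 2*K)
H(11) + z(-22) = (-6 + (1/5)*11) + (16/3 + 2*(-22)) = (-6 + 11/5) + (16/3 - 44) = -19/5 - 116/3 = -637/15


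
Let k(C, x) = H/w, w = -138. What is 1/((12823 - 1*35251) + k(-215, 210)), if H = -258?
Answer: -23/515801 ≈ -4.4591e-5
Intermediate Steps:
k(C, x) = 43/23 (k(C, x) = -258/(-138) = -258*(-1/138) = 43/23)
1/((12823 - 1*35251) + k(-215, 210)) = 1/((12823 - 1*35251) + 43/23) = 1/((12823 - 35251) + 43/23) = 1/(-22428 + 43/23) = 1/(-515801/23) = -23/515801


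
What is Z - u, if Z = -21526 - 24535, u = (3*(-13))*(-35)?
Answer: -47426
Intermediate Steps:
u = 1365 (u = -39*(-35) = 1365)
Z = -46061
Z - u = -46061 - 1*1365 = -46061 - 1365 = -47426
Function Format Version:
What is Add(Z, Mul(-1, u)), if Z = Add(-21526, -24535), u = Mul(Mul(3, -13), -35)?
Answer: -47426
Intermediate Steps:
u = 1365 (u = Mul(-39, -35) = 1365)
Z = -46061
Add(Z, Mul(-1, u)) = Add(-46061, Mul(-1, 1365)) = Add(-46061, -1365) = -47426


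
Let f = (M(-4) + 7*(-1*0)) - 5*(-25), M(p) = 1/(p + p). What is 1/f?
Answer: 8/999 ≈ 0.0080080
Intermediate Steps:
M(p) = 1/(2*p)
f = 999/8 (f = ((½)/(-4) + 7*(-1*0)) - 5*(-25) = ((½)*(-¼) + 7*0) + 125 = (-⅛ + 0) + 125 = -⅛ + 125 = 999/8 ≈ 124.88)
1/f = 1/(999/8) = 8/999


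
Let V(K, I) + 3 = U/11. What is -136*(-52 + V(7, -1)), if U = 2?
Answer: 82008/11 ≈ 7455.3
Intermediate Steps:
V(K, I) = -31/11 (V(K, I) = -3 + 2/11 = -31/11)
-136*(-52 + V(7, -1)) = -136*(-52 - 31/11) = -136*(-603/11) = 82008/11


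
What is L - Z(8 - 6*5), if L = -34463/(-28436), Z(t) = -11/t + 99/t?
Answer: 148207/28436 ≈ 5.2120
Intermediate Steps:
Z(t) = 88/t
L = 34463/28436 (L = -34463*(-1/28436) = 34463/28436 ≈ 1.2120)
L - Z(8 - 6*5) = 34463/28436 - 88/(8 - 6*5) = 34463/28436 - 88/(8 - 30) = 34463/28436 - 88/(-22) = 34463/28436 - 88*(-1)/22 = 34463/28436 - 1*(-4) = 34463/28436 + 4 = 148207/28436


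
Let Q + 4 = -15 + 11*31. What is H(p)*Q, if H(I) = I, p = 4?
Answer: 1288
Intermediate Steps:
Q = 322 (Q = -4 + (-15 + 11*31) = -4 + (-15 + 341) = -4 + 326 = 322)
H(p)*Q = 4*322 = 1288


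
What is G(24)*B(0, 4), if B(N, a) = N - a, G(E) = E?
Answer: -96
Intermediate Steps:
G(24)*B(0, 4) = 24*(0 - 1*4) = 24*(0 - 4) = 24*(-4) = -96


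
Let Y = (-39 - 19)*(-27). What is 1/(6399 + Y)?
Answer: 1/7965 ≈ 0.00012555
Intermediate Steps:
Y = 1566 (Y = -58*(-27) = 1566)
1/(6399 + Y) = 1/(6399 + 1566) = 1/7965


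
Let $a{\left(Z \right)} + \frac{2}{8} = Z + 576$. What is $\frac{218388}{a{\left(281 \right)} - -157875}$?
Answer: $\frac{873552}{634927} \approx 1.3758$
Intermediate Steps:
$a{\left(Z \right)} = \frac{2303}{4} + Z$ ($a{\left(Z \right)} = - \frac{1}{4} + \left(Z + 576\right) = - \frac{1}{4} + \left(576 + Z\right) = \frac{2303}{4} + Z$)
$\frac{218388}{a{\left(281 \right)} - -157875} = \frac{218388}{\left(\frac{2303}{4} + 281\right) - -157875} = \frac{218388}{\frac{3427}{4} + 157875} = \frac{218388}{\frac{634927}{4}} = 218388 \cdot \frac{4}{634927} = \frac{873552}{634927}$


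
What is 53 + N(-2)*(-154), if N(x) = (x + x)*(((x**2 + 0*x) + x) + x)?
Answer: 53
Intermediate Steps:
N(x) = 2*x*(x**2 + 2*x) (N(x) = (2*x)*(((x**2 + 0) + x) + x) = (2*x)*((x**2 + x) + x) = (2*x)*((x + x**2) + x) = (2*x)*(x**2 + 2*x) = 2*x*(x**2 + 2*x))
53 + N(-2)*(-154) = 53 + (2*(-2)**2*(2 - 2))*(-154) = 53 + (2*4*0)*(-154) = 53 + 0*(-154) = 53 + 0 = 53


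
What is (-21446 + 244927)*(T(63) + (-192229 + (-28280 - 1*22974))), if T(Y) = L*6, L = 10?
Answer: -54400415463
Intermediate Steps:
T(Y) = 60 (T(Y) = 10*6 = 60)
(-21446 + 244927)*(T(63) + (-192229 + (-28280 - 1*22974))) = (-21446 + 244927)*(60 + (-192229 + (-28280 - 1*22974))) = 223481*(60 + (-192229 + (-28280 - 22974))) = 223481*(60 + (-192229 - 51254)) = 223481*(60 - 243483) = 223481*(-243423) = -54400415463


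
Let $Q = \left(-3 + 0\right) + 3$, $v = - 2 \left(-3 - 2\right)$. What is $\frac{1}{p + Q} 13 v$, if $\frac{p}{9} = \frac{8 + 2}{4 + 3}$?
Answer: $\frac{91}{9} \approx 10.111$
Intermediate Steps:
$v = 10$ ($v = \left(-2\right) \left(-5\right) = 10$)
$p = \frac{90}{7}$ ($p = 9 \frac{8 + 2}{4 + 3} = 9 \cdot \frac{10}{7} = \frac{90}{7} \approx 12.857$)
$Q = 0$ ($Q = -3 + 3 = 0$)
$\frac{1}{p + Q} 13 v = \frac{1}{\frac{90}{7} + 0} \cdot 13 \cdot 10 = \frac{1}{\frac{90}{7}} \cdot 13 \cdot 10 = \frac{7}{90} \cdot 13 \cdot 10 = \frac{91}{90} \cdot 10 = \frac{91}{9}$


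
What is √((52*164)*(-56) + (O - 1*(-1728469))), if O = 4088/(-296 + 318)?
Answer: √151381505/11 ≈ 1118.5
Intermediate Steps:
O = 2044/11 (O = 4088/22 = 4088*(1/22) = 2044/11 ≈ 185.82)
√((52*164)*(-56) + (O - 1*(-1728469))) = √((52*164)*(-56) + (2044/11 - 1*(-1728469))) = √(8528*(-56) + (2044/11 + 1728469)) = √(-477568 + 19015203/11) = √(13761955/11) = √151381505/11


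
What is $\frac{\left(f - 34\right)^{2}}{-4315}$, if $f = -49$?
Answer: $- \frac{6889}{4315} \approx -1.5965$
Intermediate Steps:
$\frac{\left(f - 34\right)^{2}}{-4315} = \frac{\left(-49 - 34\right)^{2}}{-4315} = \left(-83\right)^{2} \left(- \frac{1}{4315}\right) = 6889 \left(- \frac{1}{4315}\right) = - \frac{6889}{4315}$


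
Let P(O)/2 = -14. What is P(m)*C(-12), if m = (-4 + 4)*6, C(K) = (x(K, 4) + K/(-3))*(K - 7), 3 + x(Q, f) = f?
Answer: 2660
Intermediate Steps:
x(Q, f) = -3 + f
C(K) = (1 - K/3)*(-7 + K) (C(K) = ((-3 + 4) + K/(-3))*(K - 7) = (1 + K*(-⅓))*(-7 + K) = (1 - K/3)*(-7 + K))
m = 0 (m = 0*6 = 0)
P(O) = -28 (P(O) = 2*(-14) = -28)
P(m)*C(-12) = -28*(-7 - ⅓*(-12)² + (10/3)*(-12)) = -28*(-7 - ⅓*144 - 40) = -28*(-7 - 48 - 40) = -28*(-95) = 2660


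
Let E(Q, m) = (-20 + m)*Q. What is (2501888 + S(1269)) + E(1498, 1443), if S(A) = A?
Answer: 4634811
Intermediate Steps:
E(Q, m) = Q*(-20 + m)
(2501888 + S(1269)) + E(1498, 1443) = (2501888 + 1269) + 1498*(-20 + 1443) = 2503157 + 1498*1423 = 2503157 + 2131654 = 4634811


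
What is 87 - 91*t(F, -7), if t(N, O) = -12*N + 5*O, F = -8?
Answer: -5464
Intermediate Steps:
87 - 91*t(F, -7) = 87 - 91*(-12*(-8) + 5*(-7)) = 87 - 91*(96 - 35) = 87 - 91*61 = 87 - 5551 = -5464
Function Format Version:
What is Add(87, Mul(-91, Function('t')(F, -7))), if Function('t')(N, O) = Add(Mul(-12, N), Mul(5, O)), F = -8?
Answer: -5464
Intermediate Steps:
Add(87, Mul(-91, Function('t')(F, -7))) = Add(87, Mul(-91, Add(Mul(-12, -8), Mul(5, -7)))) = Add(87, Mul(-91, Add(96, -35))) = Add(87, Mul(-91, 61)) = Add(87, -5551) = -5464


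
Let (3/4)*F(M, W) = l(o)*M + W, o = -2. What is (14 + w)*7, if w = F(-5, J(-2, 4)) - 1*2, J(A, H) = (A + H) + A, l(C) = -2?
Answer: 532/3 ≈ 177.33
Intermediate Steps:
J(A, H) = H + 2*A
F(M, W) = -8*M/3 + 4*W/3 (F(M, W) = 4*(-2*M + W)/3 = 4*(W - 2*M)/3 = -8*M/3 + 4*W/3)
w = 34/3 (w = (-8/3*(-5) + 4*(4 + 2*(-2))/3) - 1*2 = (40/3 + 4*(4 - 4)/3) - 2 = (40/3 + (4/3)*0) - 2 = (40/3 + 0) - 2 = 40/3 - 2 = 34/3 ≈ 11.333)
(14 + w)*7 = (14 + 34/3)*7 = (76/3)*7 = 532/3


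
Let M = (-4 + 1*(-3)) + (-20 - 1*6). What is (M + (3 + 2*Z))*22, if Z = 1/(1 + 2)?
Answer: -1936/3 ≈ -645.33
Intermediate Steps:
Z = ⅓ (Z = 1/3 = ⅓ ≈ 0.33333)
M = -33 (M = (-4 - 3) + (-20 - 6) = -7 - 26 = -33)
(M + (3 + 2*Z))*22 = (-33 + (3 + 2*(⅓)))*22 = (-33 + (3 + ⅔))*22 = (-33 + 11/3)*22 = -88/3*22 = -1936/3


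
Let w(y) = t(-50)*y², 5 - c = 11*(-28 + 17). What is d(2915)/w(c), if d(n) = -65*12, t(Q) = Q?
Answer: 13/13230 ≈ 0.00098262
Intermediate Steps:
d(n) = -780
c = 126 (c = 5 - 11*(-28 + 17) = 5 - 11*(-11) = 5 - 1*(-121) = 5 + 121 = 126)
w(y) = -50*y²
d(2915)/w(c) = -780/((-50*126²)) = -780/((-50*15876)) = -780/(-793800) = -780*(-1/793800) = 13/13230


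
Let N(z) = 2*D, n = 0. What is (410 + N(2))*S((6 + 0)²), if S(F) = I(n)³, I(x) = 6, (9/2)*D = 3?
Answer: 88848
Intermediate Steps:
D = ⅔ (D = (2/9)*3 = ⅔ ≈ 0.66667)
N(z) = 4/3 (N(z) = 2*(⅔) = 4/3)
S(F) = 216 (S(F) = 6³ = 216)
(410 + N(2))*S((6 + 0)²) = (410 + 4/3)*216 = (1234/3)*216 = 88848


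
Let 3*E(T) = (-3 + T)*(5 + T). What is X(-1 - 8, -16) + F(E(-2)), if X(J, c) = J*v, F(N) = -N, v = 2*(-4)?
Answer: 77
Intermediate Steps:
E(T) = (-3 + T)*(5 + T)/3 (E(T) = ((-3 + T)*(5 + T))/3 = (-3 + T)*(5 + T)/3)
v = -8
X(J, c) = -8*J (X(J, c) = J*(-8) = -8*J)
X(-1 - 8, -16) + F(E(-2)) = -8*(-1 - 8) - (-5 + (⅓)*(-2)² + (⅔)*(-2)) = -8*(-9) - (-5 + (⅓)*4 - 4/3) = 72 - (-5 + 4/3 - 4/3) = 72 - 1*(-5) = 72 + 5 = 77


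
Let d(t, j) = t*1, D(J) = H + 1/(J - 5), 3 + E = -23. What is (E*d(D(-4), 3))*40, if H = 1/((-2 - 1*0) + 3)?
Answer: -8320/9 ≈ -924.44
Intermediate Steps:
E = -26 (E = -3 - 23 = -26)
H = 1 (H = 1/((-2 + 0) + 3) = 1/(-2 + 3) = 1/1 = 1)
D(J) = 1 + 1/(-5 + J) (D(J) = 1 + 1/(J - 5) = 1 + 1/(-5 + J))
d(t, j) = t
(E*d(D(-4), 3))*40 = -26*(-4 - 4)/(-5 - 4)*40 = -26*(-8)/(-9)*40 = -(-26)*(-8)/9*40 = -26*8/9*40 = -208/9*40 = -8320/9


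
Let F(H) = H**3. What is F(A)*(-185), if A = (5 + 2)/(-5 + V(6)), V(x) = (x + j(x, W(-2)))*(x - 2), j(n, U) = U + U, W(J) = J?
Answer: -63455/27 ≈ -2350.2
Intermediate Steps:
j(n, U) = 2*U
V(x) = (-4 + x)*(-2 + x) (V(x) = (x + 2*(-2))*(x - 2) = (x - 4)*(-2 + x) = (-4 + x)*(-2 + x))
A = 7/3 (A = (5 + 2)/(-5 + (8 + 6**2 - 6*6)) = 7/(-5 + (8 + 36 - 36)) = 7/(-5 + 8) = 7/3 ≈ 2.3333)
F(A)*(-185) = (7/3)**3*(-185) = (343/27)*(-185) = -63455/27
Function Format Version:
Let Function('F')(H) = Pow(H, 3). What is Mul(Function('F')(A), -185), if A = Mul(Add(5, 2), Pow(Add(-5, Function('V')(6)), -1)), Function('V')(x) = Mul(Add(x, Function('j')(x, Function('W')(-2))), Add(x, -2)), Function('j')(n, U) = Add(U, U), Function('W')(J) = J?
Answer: Rational(-63455, 27) ≈ -2350.2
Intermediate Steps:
Function('j')(n, U) = Mul(2, U)
Function('V')(x) = Mul(Add(-4, x), Add(-2, x)) (Function('V')(x) = Mul(Add(x, Mul(2, -2)), Add(x, -2)) = Mul(Add(x, -4), Add(-2, x)) = Mul(Add(-4, x), Add(-2, x)))
A = Rational(7, 3) (A = Mul(Add(5, 2), Pow(Add(-5, Add(8, Pow(6, 2), Mul(-6, 6))), -1)) = Mul(7, Pow(Add(-5, Add(8, 36, -36)), -1)) = Mul(7, Pow(Add(-5, 8), -1)) = Mul(7, Pow(3, -1)) = Mul(7, Rational(1, 3)) = Rational(7, 3) ≈ 2.3333)
Mul(Function('F')(A), -185) = Mul(Pow(Rational(7, 3), 3), -185) = Mul(Rational(343, 27), -185) = Rational(-63455, 27)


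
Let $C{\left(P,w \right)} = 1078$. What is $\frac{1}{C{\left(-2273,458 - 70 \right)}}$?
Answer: $\frac{1}{1078} \approx 0.00092764$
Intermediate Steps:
$\frac{1}{C{\left(-2273,458 - 70 \right)}} = \frac{1}{1078}$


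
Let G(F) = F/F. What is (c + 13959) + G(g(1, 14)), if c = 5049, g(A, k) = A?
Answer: 19009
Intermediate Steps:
G(F) = 1
(c + 13959) + G(g(1, 14)) = (5049 + 13959) + 1 = 19008 + 1 = 19009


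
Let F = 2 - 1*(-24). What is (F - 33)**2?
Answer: 49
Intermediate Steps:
F = 26 (F = 2 + 24 = 26)
(F - 33)**2 = (26 - 33)**2 = (-7)**2 = 49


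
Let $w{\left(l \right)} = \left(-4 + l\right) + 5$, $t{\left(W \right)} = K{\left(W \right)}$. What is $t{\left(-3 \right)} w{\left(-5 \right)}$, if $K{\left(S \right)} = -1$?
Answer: $4$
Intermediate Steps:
$t{\left(W \right)} = -1$
$w{\left(l \right)} = 1 + l$
$t{\left(-3 \right)} w{\left(-5 \right)} = - (1 - 5) = \left(-1\right) \left(-4\right) = 4$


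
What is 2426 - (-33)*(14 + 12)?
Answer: 3284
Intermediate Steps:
2426 - (-33)*(14 + 12) = 2426 - (-33)*26 = 2426 - 1*(-858) = 2426 + 858 = 3284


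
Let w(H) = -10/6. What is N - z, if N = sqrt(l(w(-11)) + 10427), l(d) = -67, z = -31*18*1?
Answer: 558 + 2*sqrt(2590) ≈ 659.78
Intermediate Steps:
w(H) = -5/3 (w(H) = -10*1/6 = -5/3)
z = -558 (z = -558*1 = -558)
N = 2*sqrt(2590) (N = sqrt(-67 + 10427) = sqrt(10360) = 2*sqrt(2590) ≈ 101.78)
N - z = 2*sqrt(2590) - 1*(-558) = 2*sqrt(2590) + 558 = 558 + 2*sqrt(2590)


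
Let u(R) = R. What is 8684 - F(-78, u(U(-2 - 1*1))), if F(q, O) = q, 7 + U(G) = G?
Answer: 8762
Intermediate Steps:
U(G) = -7 + G
8684 - F(-78, u(U(-2 - 1*1))) = 8684 - 1*(-78) = 8684 + 78 = 8762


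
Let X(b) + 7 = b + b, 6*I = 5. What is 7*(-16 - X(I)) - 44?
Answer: -356/3 ≈ -118.67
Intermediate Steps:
I = 5/6 (I = (1/6)*5 = 5/6 ≈ 0.83333)
X(b) = -7 + 2*b (X(b) = -7 + (b + b) = -7 + 2*b)
7*(-16 - X(I)) - 44 = 7*(-16 - (-7 + 2*(5/6))) - 44 = 7*(-16 - (-7 + 5/3)) - 44 = 7*(-16 - 1*(-16/3)) - 44 = 7*(-16 + 16/3) - 44 = 7*(-32/3) - 44 = -224/3 - 44 = -356/3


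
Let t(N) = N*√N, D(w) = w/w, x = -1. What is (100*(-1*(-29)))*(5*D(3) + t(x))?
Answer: 14500 - 2900*I ≈ 14500.0 - 2900.0*I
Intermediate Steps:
D(w) = 1
t(N) = N^(3/2)
(100*(-1*(-29)))*(5*D(3) + t(x)) = (100*(-1*(-29)))*(5*1 + (-1)^(3/2)) = (100*29)*(5 - I) = 2900*(5 - I) = 14500 - 2900*I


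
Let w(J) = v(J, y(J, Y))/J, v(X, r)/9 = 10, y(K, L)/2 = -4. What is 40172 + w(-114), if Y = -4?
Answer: 763253/19 ≈ 40171.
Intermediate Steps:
y(K, L) = -8 (y(K, L) = 2*(-4) = -8)
v(X, r) = 90 (v(X, r) = 9*10 = 90)
w(J) = 90/J
40172 + w(-114) = 40172 + 90/(-114) = 40172 + 90*(-1/114) = 40172 - 15/19 = 763253/19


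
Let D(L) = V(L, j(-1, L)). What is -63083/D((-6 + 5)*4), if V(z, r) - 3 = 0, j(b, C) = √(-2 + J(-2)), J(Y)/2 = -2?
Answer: -63083/3 ≈ -21028.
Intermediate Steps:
J(Y) = -4 (J(Y) = 2*(-2) = -4)
j(b, C) = I*√6 (j(b, C) = √(-2 - 4) = √(-6) = I*√6)
V(z, r) = 3 (V(z, r) = 3 + 0 = 3)
D(L) = 3
-63083/D((-6 + 5)*4) = -63083/3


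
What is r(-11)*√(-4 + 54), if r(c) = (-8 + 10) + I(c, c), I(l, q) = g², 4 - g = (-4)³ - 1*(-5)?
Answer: 19855*√2 ≈ 28079.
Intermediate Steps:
g = 63 (g = 4 - ((-4)³ - 1*(-5)) = 4 - (-64 + 5) = 4 - 1*(-59) = 4 + 59 = 63)
I(l, q) = 3969 (I(l, q) = 63² = 3969)
r(c) = 3971 (r(c) = (-8 + 10) + 3969 = 2 + 3969 = 3971)
r(-11)*√(-4 + 54) = 3971*√(-4 + 54) = 3971*√50 = 3971*(5*√2) = 19855*√2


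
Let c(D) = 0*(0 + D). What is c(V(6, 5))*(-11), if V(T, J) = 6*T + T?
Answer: 0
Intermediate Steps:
V(T, J) = 7*T
c(D) = 0 (c(D) = 0*D = 0)
c(V(6, 5))*(-11) = 0*(-11) = 0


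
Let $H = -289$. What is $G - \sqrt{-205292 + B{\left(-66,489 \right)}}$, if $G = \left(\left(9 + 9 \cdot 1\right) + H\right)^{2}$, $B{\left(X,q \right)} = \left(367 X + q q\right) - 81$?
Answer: $73441 - \sqrt{9526} \approx 73343.0$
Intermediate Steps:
$B{\left(X,q \right)} = -81 + q^{2} + 367 X$ ($B{\left(X,q \right)} = \left(367 X + q^{2}\right) - 81 = \left(q^{2} + 367 X\right) - 81 = -81 + q^{2} + 367 X$)
$G = 73441$ ($G = \left(\left(9 + 9 \cdot 1\right) - 289\right)^{2} = \left(\left(9 + 9\right) - 289\right)^{2} = \left(18 - 289\right)^{2} = \left(-271\right)^{2} = 73441$)
$G - \sqrt{-205292 + B{\left(-66,489 \right)}} = 73441 - \sqrt{-205292 + \left(-81 + 489^{2} + 367 \left(-66\right)\right)} = 73441 - \sqrt{-205292 - -214818} = 73441 - \sqrt{-205292 + 214818} = 73441 - \sqrt{9526}$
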